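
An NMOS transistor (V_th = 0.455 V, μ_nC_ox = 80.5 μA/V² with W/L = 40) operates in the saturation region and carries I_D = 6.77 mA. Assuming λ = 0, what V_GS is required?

V_GS = 2.51 V

k_n = μ_nC_ox · (W/L) = 3.22 mA/V².
In saturation I_D = ½ k_n (V_GS − V_th)², so V_GS − V_th = √(2 I_D / k_n) = √(2 × 6.77 / 3.22) = 2.05 V.
V_GS = 0.455 + 2.05 = 2.51 V.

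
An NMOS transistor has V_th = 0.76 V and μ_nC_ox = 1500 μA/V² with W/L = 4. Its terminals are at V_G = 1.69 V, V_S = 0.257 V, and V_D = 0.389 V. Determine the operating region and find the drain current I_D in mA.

Triode; I_D = 0.481 mA

V_GS = V_G − V_S = 1.69 − 0.257 = 1.43 V; V_DS = V_D − V_S = 0.389 − 0.257 = 0.132 V.
k_n = μ_nC_ox · (W/L) = 6 mA/V².
V_ov = V_GS − V_th = 1.43 − 0.76 = 0.673 V.
Since V_DS = 0.132 V < V_ov = 0.673 V, the device is in the triode region.
I_D = k_n [V_ov · V_DS − ½ V_DS²] = 6 × [0.673 × 0.132 − 0.5 × 0.132²] = 0.481 mA.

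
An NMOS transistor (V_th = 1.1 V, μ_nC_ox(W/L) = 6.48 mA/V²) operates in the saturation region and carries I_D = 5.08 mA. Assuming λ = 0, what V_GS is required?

V_GS = 2.35 V

In saturation I_D = ½ k_n (V_GS − V_th)², so V_GS − V_th = √(2 I_D / k_n) = √(2 × 5.08 / 6.48) = 1.25 V.
V_GS = 1.1 + 1.25 = 2.35 V.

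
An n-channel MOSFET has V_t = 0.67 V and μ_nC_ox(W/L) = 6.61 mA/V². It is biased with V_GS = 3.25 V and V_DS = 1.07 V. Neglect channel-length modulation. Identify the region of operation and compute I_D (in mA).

V_ov = V_GS − V_t = 3.25 − 0.67 = 2.58 V.
Since V_DS = 1.07 V < V_ov = 2.58 V, the device is in the triode region.
I_D = k_n [V_ov · V_DS − ½ V_DS²] = 6.61 × [2.58 × 1.07 − 0.5 × 1.07²] = 14.5 mA.

Triode; I_D = 14.5 mA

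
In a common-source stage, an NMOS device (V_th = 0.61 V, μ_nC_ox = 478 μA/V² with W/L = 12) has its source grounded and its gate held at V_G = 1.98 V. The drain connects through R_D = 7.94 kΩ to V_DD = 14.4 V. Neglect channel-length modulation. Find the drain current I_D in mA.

V_GS = V_G = 1.98 V, so V_ov = 1.98 − 0.61 = 1.37 V.
k_n = μ_nC_ox · (W/L) = 5.736 mA/V².
Assume saturation: I_D = ½ k_n V_ov² = 0.5 × 5.736 × 1.37² = 5.38 mA, giving V_DS = V_DD − I_D R_D = 14.4 − 5.38 × 7.94 = -28.3 V.
But -28.3 V < V_ov = 1.37 V, so the device is actually in triode.
In triode I_D = k_n[V_ov V_DS − ½ V_DS²] and I_D = (V_DD − V_DS)/R_D. Equating: 22.8 V_DS² − 63.4 V_DS + 14.4 = 0, giving V_DS = 0.25 V (the root below V_ov).
I_D = (14.4 − 0.25) / 7.94 = 1.78 mA.

I_D = 1.78 mA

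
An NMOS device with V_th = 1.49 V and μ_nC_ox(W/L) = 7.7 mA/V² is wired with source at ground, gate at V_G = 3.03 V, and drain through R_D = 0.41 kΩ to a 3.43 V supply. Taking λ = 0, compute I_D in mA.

I_D = 6.59 mA

V_GS = V_G = 3.03 V, so V_ov = 3.03 − 1.49 = 1.54 V.
Assume saturation: I_D = ½ k_n V_ov² = 0.5 × 7.7 × 1.54² = 9.13 mA, giving V_DS = V_DD − I_D R_D = 3.43 − 9.13 × 0.41 = -0.314 V.
But -0.314 V < V_ov = 1.54 V, so the device is actually in triode.
In triode I_D = k_n[V_ov V_DS − ½ V_DS²] and I_D = (V_DD − V_DS)/R_D. Equating: 1.58 V_DS² − 5.862 V_DS + 3.43 = 0, giving V_DS = 0.728 V (the root below V_ov).
I_D = (3.43 − 0.728) / 0.41 = 6.59 mA.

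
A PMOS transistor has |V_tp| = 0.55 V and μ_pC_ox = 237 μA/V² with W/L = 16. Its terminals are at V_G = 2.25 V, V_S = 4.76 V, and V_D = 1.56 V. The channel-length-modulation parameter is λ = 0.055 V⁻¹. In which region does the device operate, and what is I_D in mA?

Saturation; I_D = 8.57 mA

V_SG = V_S − V_G = 4.76 − 2.25 = 2.51 V; V_SD = V_S − V_D = 4.76 − 1.56 = 3.2 V.
k_p = μ_pC_ox · (W/L) = 3.792 mA/V².
V_ov = V_SG − |V_tp| = 2.51 − 0.55 = 1.96 V.
Since V_SD = 3.2 V ≥ V_ov = 1.96 V, the device is in saturation.
I_D = ½ k_p V_ov² (1 + λ V_SD) = 0.5 × 3.792 × 1.96² × (1 + 0.055 × 3.2) = 8.57 mA.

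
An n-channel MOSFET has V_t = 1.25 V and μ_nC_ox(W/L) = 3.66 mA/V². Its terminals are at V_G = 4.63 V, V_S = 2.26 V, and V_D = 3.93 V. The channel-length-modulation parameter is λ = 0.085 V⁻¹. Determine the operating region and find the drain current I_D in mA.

Saturation; I_D = 2.62 mA

V_GS = V_G − V_S = 4.63 − 2.26 = 2.37 V; V_DS = V_D − V_S = 3.93 − 2.26 = 1.67 V.
V_ov = V_GS − V_t = 2.37 − 1.25 = 1.12 V.
Since V_DS = 1.67 V ≥ V_ov = 1.12 V, the device is in saturation.
I_D = ½ k_n V_ov² (1 + λ V_DS) = 0.5 × 3.66 × 1.12² × (1 + 0.085 × 1.67) = 2.62 mA.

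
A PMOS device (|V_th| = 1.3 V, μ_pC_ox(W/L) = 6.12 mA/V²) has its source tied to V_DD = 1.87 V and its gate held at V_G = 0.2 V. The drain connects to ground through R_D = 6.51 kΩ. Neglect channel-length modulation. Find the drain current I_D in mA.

I_D = 0.265 mA

V_SG = V_DD − V_G = 1.87 − 0.2 = 1.67 V, so V_ov = 1.67 − 1.3 = 0.37 V.
Assume saturation: I_D = ½ k_p V_ov² = 0.5 × 6.12 × 0.37² = 0.419 mA, giving V_SD = V_DD − I_D R_D = 1.87 − 0.419 × 6.51 = -0.857 V.
But -0.857 V < V_ov = 0.37 V, so the device is actually in triode.
In triode I_D = k_p[V_ov V_SD − ½ V_SD²] and I_D = (V_DD − V_SD)/R_D. Equating: 19.9 V_SD² − 15.74 V_SD + 1.87 = 0, giving V_SD = 0.146 V (the root below V_ov).
I_D = (1.87 − 0.146) / 6.51 = 0.265 mA.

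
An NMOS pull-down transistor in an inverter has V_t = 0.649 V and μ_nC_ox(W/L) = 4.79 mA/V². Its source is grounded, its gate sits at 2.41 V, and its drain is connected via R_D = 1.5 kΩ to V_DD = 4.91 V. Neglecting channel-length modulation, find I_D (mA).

V_GS = V_G = 2.41 V, so V_ov = 2.41 − 0.649 = 1.76 V.
Assume saturation: I_D = ½ k_n V_ov² = 0.5 × 4.79 × 1.76² = 7.43 mA, giving V_DS = V_DD − I_D R_D = 4.91 − 7.43 × 1.5 = -6.23 V.
But -6.23 V < V_ov = 1.76 V, so the device is actually in triode.
In triode I_D = k_n[V_ov V_DS − ½ V_DS²] and I_D = (V_DD − V_DS)/R_D. Equating: 3.59 V_DS² − 13.65 V_DS + 4.91 = 0, giving V_DS = 0.402 V (the root below V_ov).
I_D = (4.91 − 0.402) / 1.5 = 3.01 mA.

I_D = 3.01 mA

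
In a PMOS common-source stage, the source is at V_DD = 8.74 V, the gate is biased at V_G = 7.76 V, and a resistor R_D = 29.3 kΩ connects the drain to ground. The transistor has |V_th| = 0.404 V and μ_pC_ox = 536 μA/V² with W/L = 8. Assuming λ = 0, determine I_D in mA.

I_D = 0.294 mA

V_SG = V_DD − V_G = 8.74 − 7.76 = 0.98 V, so V_ov = 0.98 − 0.404 = 0.576 V.
k_p = μ_pC_ox · (W/L) = 4.288 mA/V².
Assume saturation: I_D = ½ k_p V_ov² = 0.5 × 4.288 × 0.576² = 0.711 mA, giving V_SD = V_DD − I_D R_D = 8.74 − 0.711 × 29.3 = -12.1 V.
But -12.1 V < V_ov = 0.576 V, so the device is actually in triode.
In triode I_D = k_p[V_ov V_SD − ½ V_SD²] and I_D = (V_DD − V_SD)/R_D. Equating: 62.8 V_SD² − 73.37 V_SD + 8.74 = 0, giving V_SD = 0.135 V (the root below V_ov).
I_D = (8.74 − 0.135) / 29.3 = 0.294 mA.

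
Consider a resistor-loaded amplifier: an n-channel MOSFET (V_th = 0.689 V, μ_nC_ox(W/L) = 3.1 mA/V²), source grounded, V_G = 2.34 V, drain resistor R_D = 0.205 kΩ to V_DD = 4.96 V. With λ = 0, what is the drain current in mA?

I_D = 4.22 mA

V_GS = V_G = 2.34 V, so V_ov = 2.34 − 0.689 = 1.65 V.
Assume saturation: I_D = ½ k_n V_ov² = 0.5 × 3.1 × 1.65² = 4.22 mA, giving V_DS = V_DD − I_D R_D = 4.96 − 4.22 × 0.205 = 4.09 V.
V_DS = 4.09 V ≥ V_ov = 1.65 V, confirming saturation.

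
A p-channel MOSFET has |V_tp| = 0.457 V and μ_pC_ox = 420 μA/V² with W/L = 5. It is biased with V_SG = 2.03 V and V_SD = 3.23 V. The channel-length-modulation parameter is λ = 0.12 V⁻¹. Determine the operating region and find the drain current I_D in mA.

Saturation; I_D = 3.61 mA

k_p = μ_pC_ox · (W/L) = 2.1 mA/V².
V_ov = V_SG − |V_tp| = 2.03 − 0.457 = 1.57 V.
Since V_SD = 3.23 V ≥ V_ov = 1.57 V, the device is in saturation.
I_D = ½ k_p V_ov² (1 + λ V_SD) = 0.5 × 2.1 × 1.57² × (1 + 0.12 × 3.23) = 3.61 mA.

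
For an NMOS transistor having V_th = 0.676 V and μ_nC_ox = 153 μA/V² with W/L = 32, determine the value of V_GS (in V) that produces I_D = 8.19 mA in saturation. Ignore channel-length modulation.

V_GS = 2.51 V

k_n = μ_nC_ox · (W/L) = 4.896 mA/V².
In saturation I_D = ½ k_n (V_GS − V_th)², so V_GS − V_th = √(2 I_D / k_n) = √(2 × 8.19 / 4.896) = 1.83 V.
V_GS = 0.676 + 1.83 = 2.51 V.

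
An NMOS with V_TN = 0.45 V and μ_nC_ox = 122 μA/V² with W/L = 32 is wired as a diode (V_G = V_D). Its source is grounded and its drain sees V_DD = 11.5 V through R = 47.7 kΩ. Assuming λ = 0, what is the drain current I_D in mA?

With gate tied to drain, V_GS = V_DS ≥ V_GS − V_TN, so the device is in saturation.
k_n = μ_nC_ox · (W/L) = 3.904 mA/V².
KCL at the drain: ½ k_n (V_GS − V_TN)² = (V_DD − V_GS)/R.
Let x = V_GS − 0.45. Then 93.1 x² + x − 11.05 = 0, giving x = 0.339 V (positive root), so V_GS = 0.789 V.
I_D = (V_DD − V_GS)/R = (11.5 − 0.789) / 47.7 = 0.225 mA.

I_D = 0.225 mA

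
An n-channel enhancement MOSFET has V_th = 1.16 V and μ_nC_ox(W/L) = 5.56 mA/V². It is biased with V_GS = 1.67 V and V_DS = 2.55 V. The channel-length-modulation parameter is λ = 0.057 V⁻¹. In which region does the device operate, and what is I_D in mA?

Saturation; I_D = 0.828 mA

V_ov = V_GS − V_th = 1.67 − 1.16 = 0.51 V.
Since V_DS = 2.55 V ≥ V_ov = 0.51 V, the device is in saturation.
I_D = ½ k_n V_ov² (1 + λ V_DS) = 0.5 × 5.56 × 0.51² × (1 + 0.057 × 2.55) = 0.828 mA.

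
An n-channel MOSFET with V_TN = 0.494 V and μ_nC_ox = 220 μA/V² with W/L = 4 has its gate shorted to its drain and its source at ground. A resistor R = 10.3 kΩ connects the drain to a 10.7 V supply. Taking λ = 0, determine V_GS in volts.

V_GS = 1.89 V

With gate tied to drain, V_GS = V_DS ≥ V_GS − V_TN, so the device is in saturation.
k_n = μ_nC_ox · (W/L) = 0.88 mA/V².
KCL at the drain: ½ k_n (V_GS − V_TN)² = (V_DD − V_GS)/R.
Let x = V_GS − 0.494. Then 4.53 x² + x − 10.21 = 0, giving x = 1.39 V (positive root), so V_GS = 1.89 V.
I_D = (V_DD − V_GS)/R = (10.7 − 1.89) / 10.3 = 0.855 mA.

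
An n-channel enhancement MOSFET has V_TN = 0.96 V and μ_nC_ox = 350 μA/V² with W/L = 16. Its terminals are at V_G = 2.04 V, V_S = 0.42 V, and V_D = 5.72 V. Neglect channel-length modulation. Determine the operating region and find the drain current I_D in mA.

V_GS = V_G − V_S = 2.04 − 0.42 = 1.62 V; V_DS = V_D − V_S = 5.72 − 0.42 = 5.3 V.
k_n = μ_nC_ox · (W/L) = 5.6 mA/V².
V_ov = V_GS − V_TN = 1.62 − 0.96 = 0.66 V.
Since V_DS = 5.3 V ≥ V_ov = 0.66 V, the device is in saturation.
I_D = ½ k_n V_ov² = 0.5 × 5.6 × 0.66² = 1.22 mA.

Saturation; I_D = 1.22 mA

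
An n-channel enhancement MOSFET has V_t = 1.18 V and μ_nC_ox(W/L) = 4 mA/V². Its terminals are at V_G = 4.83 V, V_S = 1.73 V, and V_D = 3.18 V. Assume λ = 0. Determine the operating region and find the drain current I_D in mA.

Triode; I_D = 6.93 mA

V_GS = V_G − V_S = 4.83 − 1.73 = 3.1 V; V_DS = V_D − V_S = 3.18 − 1.73 = 1.45 V.
V_ov = V_GS − V_t = 3.1 − 1.18 = 1.92 V.
Since V_DS = 1.45 V < V_ov = 1.92 V, the device is in the triode region.
I_D = k_n [V_ov · V_DS − ½ V_DS²] = 4 × [1.92 × 1.45 − 0.5 × 1.45²] = 6.93 mA.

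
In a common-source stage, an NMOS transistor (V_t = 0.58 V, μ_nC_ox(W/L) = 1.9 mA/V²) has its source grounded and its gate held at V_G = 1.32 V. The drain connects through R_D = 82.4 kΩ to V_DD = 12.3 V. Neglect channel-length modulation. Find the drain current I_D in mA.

V_GS = V_G = 1.32 V, so V_ov = 1.32 − 0.58 = 0.74 V.
Assume saturation: I_D = ½ k_n V_ov² = 0.5 × 1.9 × 0.74² = 0.52 mA, giving V_DS = V_DD − I_D R_D = 12.3 − 0.52 × 82.4 = -30.6 V.
But -30.6 V < V_ov = 0.74 V, so the device is actually in triode.
In triode I_D = k_n[V_ov V_DS − ½ V_DS²] and I_D = (V_DD − V_DS)/R_D. Equating: 78.3 V_DS² − 116.9 V_DS + 12.3 = 0, giving V_DS = 0.114 V (the root below V_ov).
I_D = (12.3 − 0.114) / 82.4 = 0.148 mA.

I_D = 0.148 mA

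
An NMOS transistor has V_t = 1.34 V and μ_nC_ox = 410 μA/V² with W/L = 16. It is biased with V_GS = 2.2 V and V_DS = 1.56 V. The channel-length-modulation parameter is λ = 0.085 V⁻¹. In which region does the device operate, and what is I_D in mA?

Saturation; I_D = 2.75 mA

k_n = μ_nC_ox · (W/L) = 6.56 mA/V².
V_ov = V_GS − V_t = 2.2 − 1.34 = 0.86 V.
Since V_DS = 1.56 V ≥ V_ov = 0.86 V, the device is in saturation.
I_D = ½ k_n V_ov² (1 + λ V_DS) = 0.5 × 6.56 × 0.86² × (1 + 0.085 × 1.56) = 2.75 mA.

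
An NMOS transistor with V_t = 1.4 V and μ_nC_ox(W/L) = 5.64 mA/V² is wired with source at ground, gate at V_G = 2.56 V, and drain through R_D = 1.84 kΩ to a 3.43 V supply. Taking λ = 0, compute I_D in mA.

V_GS = V_G = 2.56 V, so V_ov = 2.56 − 1.4 = 1.16 V.
Assume saturation: I_D = ½ k_n V_ov² = 0.5 × 5.64 × 1.16² = 3.79 mA, giving V_DS = V_DD − I_D R_D = 3.43 − 3.79 × 1.84 = -3.55 V.
But -3.55 V < V_ov = 1.16 V, so the device is actually in triode.
In triode I_D = k_n[V_ov V_DS − ½ V_DS²] and I_D = (V_DD − V_DS)/R_D. Equating: 5.19 V_DS² − 13.04 V_DS + 3.43 = 0, giving V_DS = 0.299 V (the root below V_ov).
I_D = (3.43 − 0.299) / 1.84 = 1.7 mA.

I_D = 1.70 mA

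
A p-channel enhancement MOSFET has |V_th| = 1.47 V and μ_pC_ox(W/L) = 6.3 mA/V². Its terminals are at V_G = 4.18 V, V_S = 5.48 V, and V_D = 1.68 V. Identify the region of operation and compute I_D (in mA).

V_SG = V_S − V_G = 5.48 − 4.18 = 1.3 V; V_SD = V_S − V_D = 5.48 − 1.68 = 3.8 V.
V_SG = 1.3 V < |V_th| = 1.47 V, so the transistor is in cutoff.

Cutoff; I_D = 0 mA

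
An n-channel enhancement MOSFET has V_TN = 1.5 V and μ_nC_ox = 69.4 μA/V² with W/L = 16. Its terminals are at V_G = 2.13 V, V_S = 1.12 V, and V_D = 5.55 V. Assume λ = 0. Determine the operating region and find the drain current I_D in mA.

Cutoff; I_D = 0 mA

V_GS = V_G − V_S = 2.13 − 1.12 = 1.01 V; V_DS = V_D − V_S = 5.55 − 1.12 = 4.43 V.
V_GS = 1.01 V < V_TN = 1.5 V, so the transistor is in cutoff.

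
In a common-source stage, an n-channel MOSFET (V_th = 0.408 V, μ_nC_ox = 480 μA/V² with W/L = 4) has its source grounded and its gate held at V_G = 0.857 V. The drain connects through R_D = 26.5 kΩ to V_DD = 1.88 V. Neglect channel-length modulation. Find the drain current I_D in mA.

V_GS = V_G = 0.857 V, so V_ov = 0.857 − 0.408 = 0.449 V.
k_n = μ_nC_ox · (W/L) = 1.92 mA/V².
Assume saturation: I_D = ½ k_n V_ov² = 0.5 × 1.92 × 0.449² = 0.194 mA, giving V_DS = V_DD − I_D R_D = 1.88 − 0.194 × 26.5 = -3.25 V.
But -3.25 V < V_ov = 0.449 V, so the device is actually in triode.
In triode I_D = k_n[V_ov V_DS − ½ V_DS²] and I_D = (V_DD − V_DS)/R_D. Equating: 25.4 V_DS² − 23.85 V_DS + 1.88 = 0, giving V_DS = 0.0869 V (the root below V_ov).
I_D = (1.88 − 0.0869) / 26.5 = 0.0677 mA.

I_D = 0.0677 mA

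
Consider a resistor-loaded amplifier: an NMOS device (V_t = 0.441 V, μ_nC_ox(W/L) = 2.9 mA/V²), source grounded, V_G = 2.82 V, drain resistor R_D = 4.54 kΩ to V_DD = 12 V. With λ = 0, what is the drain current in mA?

I_D = 2.55 mA

V_GS = V_G = 2.82 V, so V_ov = 2.82 − 0.441 = 2.38 V.
Assume saturation: I_D = ½ k_n V_ov² = 0.5 × 2.9 × 2.38² = 8.21 mA, giving V_DS = V_DD − I_D R_D = 12 − 8.21 × 4.54 = -25.3 V.
But -25.3 V < V_ov = 2.38 V, so the device is actually in triode.
In triode I_D = k_n[V_ov V_DS − ½ V_DS²] and I_D = (V_DD − V_DS)/R_D. Equating: 6.58 V_DS² − 32.32 V_DS + 12 = 0, giving V_DS = 0.405 V (the root below V_ov).
I_D = (12 − 0.405) / 4.54 = 2.55 mA.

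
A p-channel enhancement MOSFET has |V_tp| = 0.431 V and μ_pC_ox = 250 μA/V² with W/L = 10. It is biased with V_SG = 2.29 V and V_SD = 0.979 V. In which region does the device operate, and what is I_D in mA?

k_p = μ_pC_ox · (W/L) = 2.5 mA/V².
V_ov = V_SG − |V_tp| = 2.29 − 0.431 = 1.86 V.
Since V_SD = 0.979 V < V_ov = 1.86 V, the device is in the triode region.
I_D = k_p [V_ov · V_SD − ½ V_SD²] = 2.5 × [1.86 × 0.979 − 0.5 × 0.979²] = 3.35 mA.

Triode; I_D = 3.35 mA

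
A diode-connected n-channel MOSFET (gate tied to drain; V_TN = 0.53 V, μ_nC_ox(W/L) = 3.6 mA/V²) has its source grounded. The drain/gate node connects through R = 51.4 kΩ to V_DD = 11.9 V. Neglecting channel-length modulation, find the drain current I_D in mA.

I_D = 0.214 mA

With gate tied to drain, V_GS = V_DS ≥ V_GS − V_TN, so the device is in saturation.
KCL at the drain: ½ k_n (V_GS − V_TN)² = (V_DD − V_GS)/R.
Let x = V_GS − 0.53. Then 92.5 x² + x − 11.37 = 0, giving x = 0.345 V (positive root), so V_GS = 0.875 V.
I_D = (V_DD − V_GS)/R = (11.9 − 0.875) / 51.4 = 0.214 mA.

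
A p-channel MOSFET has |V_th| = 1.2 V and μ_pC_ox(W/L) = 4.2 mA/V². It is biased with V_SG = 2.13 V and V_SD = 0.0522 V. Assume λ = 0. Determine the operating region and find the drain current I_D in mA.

V_ov = V_SG − |V_th| = 2.13 − 1.2 = 0.93 V.
Since V_SD = 0.0522 V < V_ov = 0.93 V, the device is in the triode region.
I_D = k_p [V_ov · V_SD − ½ V_SD²] = 4.2 × [0.93 × 0.0522 − 0.5 × 0.0522²] = 0.198 mA.

Triode; I_D = 0.198 mA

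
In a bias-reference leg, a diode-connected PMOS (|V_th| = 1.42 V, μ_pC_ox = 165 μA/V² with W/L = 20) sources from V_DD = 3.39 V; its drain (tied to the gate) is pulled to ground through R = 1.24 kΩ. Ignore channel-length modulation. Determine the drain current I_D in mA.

With gate tied to drain, V_SG = V_SD ≥ V_SG − |V_th|, so the device is in saturation.
k_p = μ_pC_ox · (W/L) = 3.3 mA/V².
KCL at the drain: ½ k_p (V_SG − |V_th|)² = (V_DD − V_SG)/R.
Let x = V_SG − 1.42. Then 2.05 x² + x − 1.97 = 0, giving x = 0.767 V (positive root), so V_SG = 2.19 V.
I_D = (V_DD − V_SG)/R = (3.39 − 2.19) / 1.24 = 0.97 mA.

I_D = 0.970 mA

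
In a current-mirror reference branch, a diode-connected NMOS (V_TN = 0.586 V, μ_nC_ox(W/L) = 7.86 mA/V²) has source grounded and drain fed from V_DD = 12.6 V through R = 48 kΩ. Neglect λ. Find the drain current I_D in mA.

With gate tied to drain, V_GS = V_DS ≥ V_GS − V_TN, so the device is in saturation.
KCL at the drain: ½ k_n (V_GS − V_TN)² = (V_DD − V_GS)/R.
Let x = V_GS − 0.586. Then 189 x² + x − 12.01 = 0, giving x = 0.25 V (positive root), so V_GS = 0.836 V.
I_D = (V_DD − V_GS)/R = (12.6 − 0.836) / 48 = 0.245 mA.

I_D = 0.245 mA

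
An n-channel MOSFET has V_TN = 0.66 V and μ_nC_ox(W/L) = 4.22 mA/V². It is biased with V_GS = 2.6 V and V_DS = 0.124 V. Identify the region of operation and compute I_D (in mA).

Triode; I_D = 0.983 mA

V_ov = V_GS − V_TN = 2.6 − 0.66 = 1.94 V.
Since V_DS = 0.124 V < V_ov = 1.94 V, the device is in the triode region.
I_D = k_n [V_ov · V_DS − ½ V_DS²] = 4.22 × [1.94 × 0.124 − 0.5 × 0.124²] = 0.983 mA.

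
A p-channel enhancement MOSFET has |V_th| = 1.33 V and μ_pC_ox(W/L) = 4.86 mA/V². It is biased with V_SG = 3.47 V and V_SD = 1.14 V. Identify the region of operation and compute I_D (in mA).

V_ov = V_SG − |V_th| = 3.47 − 1.33 = 2.14 V.
Since V_SD = 1.14 V < V_ov = 2.14 V, the device is in the triode region.
I_D = k_p [V_ov · V_SD − ½ V_SD²] = 4.86 × [2.14 × 1.14 − 0.5 × 1.14²] = 8.7 mA.

Triode; I_D = 8.70 mA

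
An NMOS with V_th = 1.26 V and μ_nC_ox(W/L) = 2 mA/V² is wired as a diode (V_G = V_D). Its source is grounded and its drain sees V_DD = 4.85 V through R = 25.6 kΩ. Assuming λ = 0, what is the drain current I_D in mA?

I_D = 0.126 mA

With gate tied to drain, V_GS = V_DS ≥ V_GS − V_th, so the device is in saturation.
KCL at the drain: ½ k_n (V_GS − V_th)² = (V_DD − V_GS)/R.
Let x = V_GS − 1.26. Then 25.6 x² + x − 3.59 = 0, giving x = 0.355 V (positive root), so V_GS = 1.62 V.
I_D = (V_DD − V_GS)/R = (4.85 − 1.62) / 25.6 = 0.126 mA.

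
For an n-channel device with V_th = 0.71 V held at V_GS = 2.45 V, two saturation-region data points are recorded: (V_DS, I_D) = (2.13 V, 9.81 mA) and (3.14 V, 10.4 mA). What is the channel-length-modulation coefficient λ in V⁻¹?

λ = 0.0682 V⁻¹

With V_GS fixed, I_D ∝ (1 + λ V_DS) in saturation, so I_D2/I_D1 = (1 + λ V_DS2)/(1 + λ V_DS1).
10.4/9.81 = 1.06 = (1 + 3.14 λ)/(1 + 2.13 λ).
Solving: λ (I_D1 V_DS2 − I_D2 V_DS1) = I_D2 − I_D1, so λ = (10.4 − 9.81) / (9.81 × 3.14 − 10.4 × 2.13) = 0.59 / 8.65 = 0.0682 V⁻¹.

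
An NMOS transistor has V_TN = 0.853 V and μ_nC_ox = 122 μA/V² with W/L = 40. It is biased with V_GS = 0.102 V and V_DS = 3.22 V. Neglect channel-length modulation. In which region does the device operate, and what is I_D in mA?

Cutoff; I_D = 0 mA

V_GS = 0.102 V < V_TN = 0.853 V, so the transistor is in cutoff.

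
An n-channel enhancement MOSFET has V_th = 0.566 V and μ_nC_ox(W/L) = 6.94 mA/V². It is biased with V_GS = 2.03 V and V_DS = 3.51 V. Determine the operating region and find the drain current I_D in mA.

V_ov = V_GS − V_th = 2.03 − 0.566 = 1.46 V.
Since V_DS = 3.51 V ≥ V_ov = 1.46 V, the device is in saturation.
I_D = ½ k_n V_ov² = 0.5 × 6.94 × 1.46² = 7.44 mA.

Saturation; I_D = 7.44 mA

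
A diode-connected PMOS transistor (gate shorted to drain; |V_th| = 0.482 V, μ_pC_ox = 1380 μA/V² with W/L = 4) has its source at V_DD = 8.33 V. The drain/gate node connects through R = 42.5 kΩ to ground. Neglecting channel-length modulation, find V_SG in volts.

V_SG = 0.736 V

With gate tied to drain, V_SG = V_SD ≥ V_SG − |V_th|, so the device is in saturation.
k_p = μ_pC_ox · (W/L) = 5.52 mA/V².
KCL at the drain: ½ k_p (V_SG − |V_th|)² = (V_DD − V_SG)/R.
Let x = V_SG − 0.482. Then 117 x² + x − 7.848 = 0, giving x = 0.254 V (positive root), so V_SG = 0.736 V.
I_D = (V_DD − V_SG)/R = (8.33 − 0.736) / 42.5 = 0.179 mA.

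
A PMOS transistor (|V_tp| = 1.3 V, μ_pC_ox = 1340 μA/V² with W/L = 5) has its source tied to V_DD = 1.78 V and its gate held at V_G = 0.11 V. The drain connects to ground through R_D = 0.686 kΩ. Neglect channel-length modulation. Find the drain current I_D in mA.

V_SG = V_DD − V_G = 1.78 − 0.11 = 1.67 V, so V_ov = 1.67 − 1.3 = 0.37 V.
k_p = μ_pC_ox · (W/L) = 6.7 mA/V².
Assume saturation: I_D = ½ k_p V_ov² = 0.5 × 6.7 × 0.37² = 0.459 mA, giving V_SD = V_DD − I_D R_D = 1.78 − 0.459 × 0.686 = 1.47 V.
V_SD = 1.47 V ≥ V_ov = 0.37 V, confirming saturation.

I_D = 0.459 mA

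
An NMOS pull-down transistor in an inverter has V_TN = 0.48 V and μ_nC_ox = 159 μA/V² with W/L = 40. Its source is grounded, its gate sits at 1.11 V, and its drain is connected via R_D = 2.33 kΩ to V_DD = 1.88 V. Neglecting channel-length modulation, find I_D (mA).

V_GS = V_G = 1.11 V, so V_ov = 1.11 − 0.48 = 0.63 V.
k_n = μ_nC_ox · (W/L) = 6.36 mA/V².
Assume saturation: I_D = ½ k_n V_ov² = 0.5 × 6.36 × 0.63² = 1.26 mA, giving V_DS = V_DD − I_D R_D = 1.88 − 1.26 × 2.33 = -1.06 V.
But -1.06 V < V_ov = 0.63 V, so the device is actually in triode.
In triode I_D = k_n[V_ov V_DS − ½ V_DS²] and I_D = (V_DD − V_DS)/R_D. Equating: 7.41 V_DS² − 10.34 V_DS + 1.88 = 0, giving V_DS = 0.215 V (the root below V_ov).
I_D = (1.88 − 0.215) / 2.33 = 0.715 mA.

I_D = 0.715 mA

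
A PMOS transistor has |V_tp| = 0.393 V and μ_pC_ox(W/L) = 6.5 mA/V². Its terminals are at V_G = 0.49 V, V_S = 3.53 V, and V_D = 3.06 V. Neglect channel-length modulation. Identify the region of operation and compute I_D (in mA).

Triode; I_D = 7.37 mA

V_SG = V_S − V_G = 3.53 − 0.49 = 3.04 V; V_SD = V_S − V_D = 3.53 − 3.06 = 0.47 V.
V_ov = V_SG − |V_tp| = 3.04 − 0.393 = 2.65 V.
Since V_SD = 0.47 V < V_ov = 2.65 V, the device is in the triode region.
I_D = k_p [V_ov · V_SD − ½ V_SD²] = 6.5 × [2.65 × 0.47 − 0.5 × 0.47²] = 7.37 mA.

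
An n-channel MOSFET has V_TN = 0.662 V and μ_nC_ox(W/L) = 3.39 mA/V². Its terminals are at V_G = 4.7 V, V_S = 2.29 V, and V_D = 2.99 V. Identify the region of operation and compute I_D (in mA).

Triode; I_D = 3.32 mA

V_GS = V_G − V_S = 4.7 − 2.29 = 2.41 V; V_DS = V_D − V_S = 2.99 − 2.29 = 0.7 V.
V_ov = V_GS − V_TN = 2.41 − 0.662 = 1.75 V.
Since V_DS = 0.7 V < V_ov = 1.75 V, the device is in the triode region.
I_D = k_n [V_ov · V_DS − ½ V_DS²] = 3.39 × [1.75 × 0.7 − 0.5 × 0.7²] = 3.32 mA.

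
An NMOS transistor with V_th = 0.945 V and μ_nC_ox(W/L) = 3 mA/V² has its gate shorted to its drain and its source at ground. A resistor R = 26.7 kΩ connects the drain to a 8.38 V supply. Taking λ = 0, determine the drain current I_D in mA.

With gate tied to drain, V_GS = V_DS ≥ V_GS − V_th, so the device is in saturation.
KCL at the drain: ½ k_n (V_GS − V_th)² = (V_DD − V_GS)/R.
Let x = V_GS − 0.945. Then 40 x² + x − 7.435 = 0, giving x = 0.419 V (positive root), so V_GS = 1.36 V.
I_D = (V_DD − V_GS)/R = (8.38 − 1.36) / 26.7 = 0.263 mA.

I_D = 0.263 mA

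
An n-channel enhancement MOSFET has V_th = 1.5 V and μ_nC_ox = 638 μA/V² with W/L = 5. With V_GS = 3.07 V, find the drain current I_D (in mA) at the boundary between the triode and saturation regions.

At the boundary V_DS = V_ov = V_GS − V_th = 3.07 − 1.5 = 1.57 V.
k_n = μ_nC_ox · (W/L) = 3.19 mA/V².
I_D = ½ k_n V_ov² = 0.5 × 3.19 × 1.57² = 3.93 mA.

I_D = 3.93 mA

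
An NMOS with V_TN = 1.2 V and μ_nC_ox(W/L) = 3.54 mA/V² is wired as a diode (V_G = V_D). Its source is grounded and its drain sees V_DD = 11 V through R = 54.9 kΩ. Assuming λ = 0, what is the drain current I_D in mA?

I_D = 0.173 mA

With gate tied to drain, V_GS = V_DS ≥ V_GS − V_TN, so the device is in saturation.
KCL at the drain: ½ k_n (V_GS − V_TN)² = (V_DD − V_GS)/R.
Let x = V_GS − 1.2. Then 97.2 x² + x − 9.8 = 0, giving x = 0.312 V (positive root), so V_GS = 1.51 V.
I_D = (V_DD − V_GS)/R = (11 − 1.51) / 54.9 = 0.173 mA.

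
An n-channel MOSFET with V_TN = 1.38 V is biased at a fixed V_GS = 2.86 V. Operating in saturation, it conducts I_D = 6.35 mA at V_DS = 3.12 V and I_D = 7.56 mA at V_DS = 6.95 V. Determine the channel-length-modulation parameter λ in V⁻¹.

With V_GS fixed, I_D ∝ (1 + λ V_DS) in saturation, so I_D2/I_D1 = (1 + λ V_DS2)/(1 + λ V_DS1).
7.56/6.35 = 1.191 = (1 + 6.95 λ)/(1 + 3.12 λ).
Solving: λ (I_D1 V_DS2 − I_D2 V_DS1) = I_D2 − I_D1, so λ = (7.56 − 6.35) / (6.35 × 6.95 − 7.56 × 3.12) = 1.21 / 20.5 = 0.0589 V⁻¹.

λ = 0.0589 V⁻¹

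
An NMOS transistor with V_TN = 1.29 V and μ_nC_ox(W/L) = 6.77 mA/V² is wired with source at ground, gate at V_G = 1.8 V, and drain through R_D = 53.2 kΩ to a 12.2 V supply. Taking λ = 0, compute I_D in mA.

I_D = 0.228 mA

V_GS = V_G = 1.8 V, so V_ov = 1.8 − 1.29 = 0.51 V.
Assume saturation: I_D = ½ k_n V_ov² = 0.5 × 6.77 × 0.51² = 0.88 mA, giving V_DS = V_DD − I_D R_D = 12.2 − 0.88 × 53.2 = -34.6 V.
But -34.6 V < V_ov = 0.51 V, so the device is actually in triode.
In triode I_D = k_n[V_ov V_DS − ½ V_DS²] and I_D = (V_DD − V_DS)/R_D. Equating: 180 V_DS² − 184.7 V_DS + 12.2 = 0, giving V_DS = 0.071 V (the root below V_ov).
I_D = (12.2 − 0.071) / 53.2 = 0.228 mA.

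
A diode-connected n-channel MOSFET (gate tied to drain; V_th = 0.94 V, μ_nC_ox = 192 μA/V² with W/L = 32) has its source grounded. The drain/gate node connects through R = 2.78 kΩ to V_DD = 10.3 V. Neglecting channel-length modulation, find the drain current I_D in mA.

With gate tied to drain, V_GS = V_DS ≥ V_GS − V_th, so the device is in saturation.
k_n = μ_nC_ox · (W/L) = 6.144 mA/V².
KCL at the drain: ½ k_n (V_GS − V_th)² = (V_DD − V_GS)/R.
Let x = V_GS − 0.94. Then 8.54 x² + x − 9.36 = 0, giving x = 0.99 V (positive root), so V_GS = 1.93 V.
I_D = (V_DD − V_GS)/R = (10.3 − 1.93) / 2.78 = 3.01 mA.

I_D = 3.01 mA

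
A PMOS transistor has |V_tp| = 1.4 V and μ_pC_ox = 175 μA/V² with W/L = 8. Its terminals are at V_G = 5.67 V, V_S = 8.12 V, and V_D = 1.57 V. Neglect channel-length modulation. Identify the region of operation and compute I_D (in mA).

V_SG = V_S − V_G = 8.12 − 5.67 = 2.45 V; V_SD = V_S − V_D = 8.12 − 1.57 = 6.55 V.
k_p = μ_pC_ox · (W/L) = 1.4 mA/V².
V_ov = V_SG − |V_tp| = 2.45 − 1.4 = 1.05 V.
Since V_SD = 6.55 V ≥ V_ov = 1.05 V, the device is in saturation.
I_D = ½ k_p V_ov² = 0.5 × 1.4 × 1.05² = 0.772 mA.

Saturation; I_D = 0.772 mA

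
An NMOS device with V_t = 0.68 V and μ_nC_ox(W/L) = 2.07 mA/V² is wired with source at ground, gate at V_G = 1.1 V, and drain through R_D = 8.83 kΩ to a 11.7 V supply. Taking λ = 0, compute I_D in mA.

V_GS = V_G = 1.1 V, so V_ov = 1.1 − 0.68 = 0.42 V.
Assume saturation: I_D = ½ k_n V_ov² = 0.5 × 2.07 × 0.42² = 0.183 mA, giving V_DS = V_DD − I_D R_D = 11.7 − 0.183 × 8.83 = 10.1 V.
V_DS = 10.1 V ≥ V_ov = 0.42 V, confirming saturation.

I_D = 0.183 mA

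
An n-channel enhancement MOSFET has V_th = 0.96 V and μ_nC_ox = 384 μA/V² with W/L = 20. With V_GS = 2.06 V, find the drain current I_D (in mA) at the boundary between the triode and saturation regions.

I_D = 4.65 mA

At the boundary V_DS = V_ov = V_GS − V_th = 2.06 − 0.96 = 1.1 V.
k_n = μ_nC_ox · (W/L) = 7.68 mA/V².
I_D = ½ k_n V_ov² = 0.5 × 7.68 × 1.1² = 4.65 mA.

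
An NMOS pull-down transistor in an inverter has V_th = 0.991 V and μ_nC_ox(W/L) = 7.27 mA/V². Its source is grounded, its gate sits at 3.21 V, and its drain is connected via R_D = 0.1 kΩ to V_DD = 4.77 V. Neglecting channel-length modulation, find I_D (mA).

V_GS = V_G = 3.21 V, so V_ov = 3.21 − 0.991 = 2.22 V.
Assume saturation: I_D = ½ k_n V_ov² = 0.5 × 7.27 × 2.22² = 17.9 mA, giving V_DS = V_DD − I_D R_D = 4.77 − 17.9 × 0.1 = 2.98 V.
V_DS = 2.98 V ≥ V_ov = 2.22 V, confirming saturation.

I_D = 17.9 mA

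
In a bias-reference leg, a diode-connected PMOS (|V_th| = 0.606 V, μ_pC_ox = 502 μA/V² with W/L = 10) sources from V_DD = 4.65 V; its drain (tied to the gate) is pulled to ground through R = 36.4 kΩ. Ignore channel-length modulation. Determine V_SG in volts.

With gate tied to drain, V_SG = V_SD ≥ V_SG − |V_th|, so the device is in saturation.
k_p = μ_pC_ox · (W/L) = 5.02 mA/V².
KCL at the drain: ½ k_p (V_SG − |V_th|)² = (V_DD − V_SG)/R.
Let x = V_SG − 0.606. Then 91.4 x² + x − 4.044 = 0, giving x = 0.205 V (positive root), so V_SG = 0.811 V.
I_D = (V_DD − V_SG)/R = (4.65 − 0.811) / 36.4 = 0.105 mA.

V_SG = 0.811 V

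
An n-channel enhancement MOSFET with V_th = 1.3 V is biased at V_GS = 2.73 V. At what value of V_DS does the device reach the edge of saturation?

V_DS,sat = 1.43 V

The boundary between triode and saturation is V_DS = V_GS − V_th = V_ov.
V_ov = 2.73 − 1.3 = 1.43 V.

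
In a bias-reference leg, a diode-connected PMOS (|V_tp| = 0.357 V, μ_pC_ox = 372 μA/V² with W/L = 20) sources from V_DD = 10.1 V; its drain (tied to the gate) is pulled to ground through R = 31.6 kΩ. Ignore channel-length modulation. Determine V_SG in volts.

V_SG = 0.641 V

With gate tied to drain, V_SG = V_SD ≥ V_SG − |V_tp|, so the device is in saturation.
k_p = μ_pC_ox · (W/L) = 7.44 mA/V².
KCL at the drain: ½ k_p (V_SG − |V_tp|)² = (V_DD − V_SG)/R.
Let x = V_SG − 0.357. Then 118 x² + x − 9.743 = 0, giving x = 0.284 V (positive root), so V_SG = 0.641 V.
I_D = (V_DD − V_SG)/R = (10.1 − 0.641) / 31.6 = 0.299 mA.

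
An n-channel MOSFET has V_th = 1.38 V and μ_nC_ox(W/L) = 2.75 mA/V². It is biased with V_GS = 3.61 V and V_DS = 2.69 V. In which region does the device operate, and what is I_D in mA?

V_ov = V_GS − V_th = 3.61 − 1.38 = 2.23 V.
Since V_DS = 2.69 V ≥ V_ov = 2.23 V, the device is in saturation.
I_D = ½ k_n V_ov² = 0.5 × 2.75 × 2.23² = 6.84 mA.

Saturation; I_D = 6.84 mA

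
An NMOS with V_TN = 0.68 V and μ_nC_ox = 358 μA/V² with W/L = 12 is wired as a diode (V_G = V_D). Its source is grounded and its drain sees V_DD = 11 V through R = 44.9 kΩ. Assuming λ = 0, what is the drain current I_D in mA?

I_D = 0.223 mA

With gate tied to drain, V_GS = V_DS ≥ V_GS − V_TN, so the device is in saturation.
k_n = μ_nC_ox · (W/L) = 4.296 mA/V².
KCL at the drain: ½ k_n (V_GS − V_TN)² = (V_DD − V_GS)/R.
Let x = V_GS − 0.68. Then 96.4 x² + x − 10.32 = 0, giving x = 0.322 V (positive root), so V_GS = 1 V.
I_D = (V_DD − V_GS)/R = (11 − 1) / 44.9 = 0.223 mA.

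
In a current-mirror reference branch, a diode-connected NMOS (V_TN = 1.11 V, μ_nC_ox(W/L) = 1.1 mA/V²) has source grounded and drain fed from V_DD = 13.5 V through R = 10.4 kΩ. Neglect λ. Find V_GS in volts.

V_GS = 2.50 V

With gate tied to drain, V_GS = V_DS ≥ V_GS − V_TN, so the device is in saturation.
KCL at the drain: ½ k_n (V_GS − V_TN)² = (V_DD − V_GS)/R.
Let x = V_GS − 1.11. Then 5.72 x² + x − 12.39 = 0, giving x = 1.39 V (positive root), so V_GS = 2.5 V.
I_D = (V_DD − V_GS)/R = (13.5 − 2.5) / 10.4 = 1.06 mA.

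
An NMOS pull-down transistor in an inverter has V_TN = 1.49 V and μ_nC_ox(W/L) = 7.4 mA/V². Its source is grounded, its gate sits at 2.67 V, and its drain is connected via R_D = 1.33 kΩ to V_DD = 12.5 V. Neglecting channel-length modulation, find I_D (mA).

V_GS = V_G = 2.67 V, so V_ov = 2.67 − 1.49 = 1.18 V.
Assume saturation: I_D = ½ k_n V_ov² = 0.5 × 7.4 × 1.18² = 5.15 mA, giving V_DS = V_DD − I_D R_D = 12.5 − 5.15 × 1.33 = 5.65 V.
V_DS = 5.65 V ≥ V_ov = 1.18 V, confirming saturation.

I_D = 5.15 mA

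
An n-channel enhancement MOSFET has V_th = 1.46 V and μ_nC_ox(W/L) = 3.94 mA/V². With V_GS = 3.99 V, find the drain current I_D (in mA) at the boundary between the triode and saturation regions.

At the boundary V_DS = V_ov = V_GS − V_th = 3.99 − 1.46 = 2.53 V.
I_D = ½ k_n V_ov² = 0.5 × 3.94 × 2.53² = 12.6 mA.

I_D = 12.6 mA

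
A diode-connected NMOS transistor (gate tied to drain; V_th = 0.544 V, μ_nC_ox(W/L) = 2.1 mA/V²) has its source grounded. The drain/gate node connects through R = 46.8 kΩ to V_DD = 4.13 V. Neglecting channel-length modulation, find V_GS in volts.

V_GS = 0.804 V

With gate tied to drain, V_GS = V_DS ≥ V_GS − V_th, so the device is in saturation.
KCL at the drain: ½ k_n (V_GS − V_th)² = (V_DD − V_GS)/R.
Let x = V_GS − 0.544. Then 49.1 x² + x − 3.586 = 0, giving x = 0.26 V (positive root), so V_GS = 0.804 V.
I_D = (V_DD − V_GS)/R = (4.13 − 0.804) / 46.8 = 0.0711 mA.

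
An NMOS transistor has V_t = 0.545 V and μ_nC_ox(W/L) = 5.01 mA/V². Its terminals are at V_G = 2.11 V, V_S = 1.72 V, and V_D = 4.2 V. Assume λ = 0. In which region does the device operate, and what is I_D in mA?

Cutoff; I_D = 0 mA

V_GS = V_G − V_S = 2.11 − 1.72 = 0.39 V; V_DS = V_D − V_S = 4.2 − 1.72 = 2.48 V.
V_GS = 0.39 V < V_t = 0.545 V, so the transistor is in cutoff.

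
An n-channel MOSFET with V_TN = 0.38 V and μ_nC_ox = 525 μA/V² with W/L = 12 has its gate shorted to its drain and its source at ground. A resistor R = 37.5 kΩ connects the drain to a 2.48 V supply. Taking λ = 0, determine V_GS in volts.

With gate tied to drain, V_GS = V_DS ≥ V_GS − V_TN, so the device is in saturation.
k_n = μ_nC_ox · (W/L) = 6.3 mA/V².
KCL at the drain: ½ k_n (V_GS − V_TN)² = (V_DD − V_GS)/R.
Let x = V_GS − 0.38. Then 118 x² + x − 2.1 = 0, giving x = 0.129 V (positive root), so V_GS = 0.509 V.
I_D = (V_DD − V_GS)/R = (2.48 − 0.509) / 37.5 = 0.0526 mA.

V_GS = 0.509 V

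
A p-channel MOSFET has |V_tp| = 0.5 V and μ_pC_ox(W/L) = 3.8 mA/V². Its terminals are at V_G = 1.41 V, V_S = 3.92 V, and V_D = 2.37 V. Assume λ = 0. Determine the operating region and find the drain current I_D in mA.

Triode; I_D = 7.27 mA

V_SG = V_S − V_G = 3.92 − 1.41 = 2.51 V; V_SD = V_S − V_D = 3.92 − 2.37 = 1.55 V.
V_ov = V_SG − |V_tp| = 2.51 − 0.5 = 2.01 V.
Since V_SD = 1.55 V < V_ov = 2.01 V, the device is in the triode region.
I_D = k_p [V_ov · V_SD − ½ V_SD²] = 3.8 × [2.01 × 1.55 − 0.5 × 1.55²] = 7.27 mA.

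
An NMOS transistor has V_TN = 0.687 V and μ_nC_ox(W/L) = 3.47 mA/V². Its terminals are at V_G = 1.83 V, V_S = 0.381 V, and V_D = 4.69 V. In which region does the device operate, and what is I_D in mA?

V_GS = V_G − V_S = 1.83 − 0.381 = 1.45 V; V_DS = V_D − V_S = 4.69 − 0.381 = 4.31 V.
V_ov = V_GS − V_TN = 1.45 − 0.687 = 0.762 V.
Since V_DS = 4.31 V ≥ V_ov = 0.762 V, the device is in saturation.
I_D = ½ k_n V_ov² = 0.5 × 3.47 × 0.762² = 1.01 mA.

Saturation; I_D = 1.01 mA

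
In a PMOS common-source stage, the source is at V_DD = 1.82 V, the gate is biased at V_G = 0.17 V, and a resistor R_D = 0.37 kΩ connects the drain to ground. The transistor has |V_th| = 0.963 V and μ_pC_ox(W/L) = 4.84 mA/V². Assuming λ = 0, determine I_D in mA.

V_SG = V_DD − V_G = 1.82 − 0.17 = 1.65 V, so V_ov = 1.65 − 0.963 = 0.687 V.
Assume saturation: I_D = ½ k_p V_ov² = 0.5 × 4.84 × 0.687² = 1.14 mA, giving V_SD = V_DD − I_D R_D = 1.82 − 1.14 × 0.37 = 1.4 V.
V_SD = 1.4 V ≥ V_ov = 0.687 V, confirming saturation.

I_D = 1.14 mA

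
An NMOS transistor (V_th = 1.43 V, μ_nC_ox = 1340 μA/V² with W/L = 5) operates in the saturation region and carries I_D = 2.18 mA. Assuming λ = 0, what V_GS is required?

V_GS = 2.24 V

k_n = μ_nC_ox · (W/L) = 6.7 mA/V².
In saturation I_D = ½ k_n (V_GS − V_th)², so V_GS − V_th = √(2 I_D / k_n) = √(2 × 2.18 / 6.7) = 0.807 V.
V_GS = 1.43 + 0.807 = 2.24 V.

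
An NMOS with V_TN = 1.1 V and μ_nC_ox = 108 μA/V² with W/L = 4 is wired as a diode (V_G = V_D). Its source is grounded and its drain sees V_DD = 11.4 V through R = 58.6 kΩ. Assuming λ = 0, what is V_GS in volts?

With gate tied to drain, V_GS = V_DS ≥ V_GS − V_TN, so the device is in saturation.
k_n = μ_nC_ox · (W/L) = 0.432 mA/V².
KCL at the drain: ½ k_n (V_GS − V_TN)² = (V_DD − V_GS)/R.
Let x = V_GS − 1.1. Then 12.7 x² + x − 10.3 = 0, giving x = 0.863 V (positive root), so V_GS = 1.96 V.
I_D = (V_DD − V_GS)/R = (11.4 − 1.96) / 58.6 = 0.161 mA.

V_GS = 1.96 V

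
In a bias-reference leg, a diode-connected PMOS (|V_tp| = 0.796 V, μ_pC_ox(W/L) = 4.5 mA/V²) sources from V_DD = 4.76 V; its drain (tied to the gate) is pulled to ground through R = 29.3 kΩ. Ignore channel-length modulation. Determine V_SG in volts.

V_SG = 1.03 V

With gate tied to drain, V_SG = V_SD ≥ V_SG − |V_tp|, so the device is in saturation.
KCL at the drain: ½ k_p (V_SG − |V_tp|)² = (V_DD − V_SG)/R.
Let x = V_SG − 0.796. Then 65.9 x² + x − 3.964 = 0, giving x = 0.238 V (positive root), so V_SG = 1.03 V.
I_D = (V_DD − V_SG)/R = (4.76 − 1.03) / 29.3 = 0.127 mA.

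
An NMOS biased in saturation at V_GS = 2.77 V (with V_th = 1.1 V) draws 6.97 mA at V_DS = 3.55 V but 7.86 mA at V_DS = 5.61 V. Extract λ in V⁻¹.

λ = 0.0795 V⁻¹

With V_GS fixed, I_D ∝ (1 + λ V_DS) in saturation, so I_D2/I_D1 = (1 + λ V_DS2)/(1 + λ V_DS1).
7.86/6.97 = 1.128 = (1 + 5.61 λ)/(1 + 3.55 λ).
Solving: λ (I_D1 V_DS2 − I_D2 V_DS1) = I_D2 − I_D1, so λ = (7.86 − 6.97) / (6.97 × 5.61 − 7.86 × 3.55) = 0.89 / 11.2 = 0.0795 V⁻¹.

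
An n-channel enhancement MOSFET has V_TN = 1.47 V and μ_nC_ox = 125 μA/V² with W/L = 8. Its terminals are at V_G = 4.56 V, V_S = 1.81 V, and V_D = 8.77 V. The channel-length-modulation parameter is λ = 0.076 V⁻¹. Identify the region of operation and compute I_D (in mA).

Saturation; I_D = 1.25 mA

V_GS = V_G − V_S = 4.56 − 1.81 = 2.75 V; V_DS = V_D − V_S = 8.77 − 1.81 = 6.96 V.
k_n = μ_nC_ox · (W/L) = 1 mA/V².
V_ov = V_GS − V_TN = 2.75 − 1.47 = 1.28 V.
Since V_DS = 6.96 V ≥ V_ov = 1.28 V, the device is in saturation.
I_D = ½ k_n V_ov² (1 + λ V_DS) = 0.5 × 1 × 1.28² × (1 + 0.076 × 6.96) = 1.25 mA.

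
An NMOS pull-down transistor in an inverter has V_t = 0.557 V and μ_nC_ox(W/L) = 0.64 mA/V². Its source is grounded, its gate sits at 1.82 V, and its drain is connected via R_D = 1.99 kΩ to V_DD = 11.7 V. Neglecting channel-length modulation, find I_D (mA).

V_GS = V_G = 1.82 V, so V_ov = 1.82 − 0.557 = 1.26 V.
Assume saturation: I_D = ½ k_n V_ov² = 0.5 × 0.64 × 1.26² = 0.51 mA, giving V_DS = V_DD − I_D R_D = 11.7 − 0.51 × 1.99 = 10.7 V.
V_DS = 10.7 V ≥ V_ov = 1.26 V, confirming saturation.

I_D = 0.510 mA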